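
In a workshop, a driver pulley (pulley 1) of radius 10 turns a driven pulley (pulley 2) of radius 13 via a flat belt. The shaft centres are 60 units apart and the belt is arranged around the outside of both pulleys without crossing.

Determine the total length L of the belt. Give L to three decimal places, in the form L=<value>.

open belt: β = asin((r2−r1)/C) = asin(3/60) = 2.8660°
wrap1 = π − 2β = 174.2680°
wrap2 = π + 2β = 185.7320°
tangent length = C·cosβ = 59.9250
L = r1·wrap1 + r2·wrap2 + 2·C·cosβ = 10·3.0416 + 13·3.2416 + 2·59.9250 = 192.4067

L=192.407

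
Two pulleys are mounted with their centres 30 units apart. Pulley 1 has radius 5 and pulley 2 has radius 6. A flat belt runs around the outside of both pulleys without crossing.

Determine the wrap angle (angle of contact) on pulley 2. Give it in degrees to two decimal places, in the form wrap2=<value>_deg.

wrap2=183.82_deg

open belt: β = asin((r2−r1)/C) = asin(1/30) = 1.9102°
wrap1 = π − 2β = 176.1796°
wrap2 = π + 2β = 183.8204°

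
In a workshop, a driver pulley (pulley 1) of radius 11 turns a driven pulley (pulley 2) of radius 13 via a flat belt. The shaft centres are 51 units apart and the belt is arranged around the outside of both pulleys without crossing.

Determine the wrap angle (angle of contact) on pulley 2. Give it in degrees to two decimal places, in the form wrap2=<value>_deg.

wrap2=184.49_deg

open belt: β = asin((r2−r1)/C) = asin(2/51) = 2.2475°
wrap1 = π − 2β = 175.5051°
wrap2 = π + 2β = 184.4949°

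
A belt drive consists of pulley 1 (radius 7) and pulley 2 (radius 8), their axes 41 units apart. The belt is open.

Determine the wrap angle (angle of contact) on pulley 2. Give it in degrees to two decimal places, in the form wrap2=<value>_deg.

wrap2=182.80_deg

open belt: β = asin((r2−r1)/C) = asin(1/41) = 1.3976°
wrap1 = π − 2β = 177.2048°
wrap2 = π + 2β = 182.7952°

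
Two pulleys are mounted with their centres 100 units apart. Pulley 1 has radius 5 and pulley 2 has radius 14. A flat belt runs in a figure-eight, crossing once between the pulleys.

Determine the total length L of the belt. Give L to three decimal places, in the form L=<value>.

crossed belt: β = asin((r1+r2)/C) = asin(19/100) = 10.9528°
wrap1 = wrap2 = π + 2β = 201.9056°
tangent length = C·cosβ = 98.1784
L = (r1+r2)·wrap + 2·C·cosβ = 19·3.5239 + 2·98.1784 = 263.3112

L=263.311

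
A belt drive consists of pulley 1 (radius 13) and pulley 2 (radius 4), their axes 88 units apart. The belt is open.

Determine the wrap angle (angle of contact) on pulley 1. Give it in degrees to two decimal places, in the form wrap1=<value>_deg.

open belt: β = asin((r2−r1)/C) = asin(-9/88) = -5.8701°
wrap1 = π − 2β = 191.7401°
wrap2 = π + 2β = 168.2599°

wrap1=191.74_deg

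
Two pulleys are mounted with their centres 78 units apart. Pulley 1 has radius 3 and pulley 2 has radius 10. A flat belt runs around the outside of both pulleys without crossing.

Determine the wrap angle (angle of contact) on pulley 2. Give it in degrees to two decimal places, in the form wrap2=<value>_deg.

wrap2=190.30_deg

open belt: β = asin((r2−r1)/C) = asin(7/78) = 5.1489°
wrap1 = π − 2β = 169.7023°
wrap2 = π + 2β = 190.2977°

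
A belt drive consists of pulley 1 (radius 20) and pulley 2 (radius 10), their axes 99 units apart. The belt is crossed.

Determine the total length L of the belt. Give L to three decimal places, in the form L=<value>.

L=301.410

crossed belt: β = asin((r1+r2)/C) = asin(30/99) = 17.6397°
wrap1 = wrap2 = π + 2β = 215.2794°
tangent length = C·cosβ = 94.3451
L = (r1+r2)·wrap + 2·C·cosβ = 30·3.7573 + 2·94.3451 = 301.4103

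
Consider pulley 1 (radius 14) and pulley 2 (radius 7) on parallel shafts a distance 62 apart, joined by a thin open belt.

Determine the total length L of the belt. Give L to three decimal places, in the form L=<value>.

L=190.765

open belt: β = asin((r2−r1)/C) = asin(-7/62) = -6.4827°
wrap1 = π − 2β = 192.9654°
wrap2 = π + 2β = 167.0346°
tangent length = C·cosβ = 61.6036
L = r1·wrap1 + r2·wrap2 + 2·C·cosβ = 14·3.3679 + 7·2.9153 + 2·61.6036 = 190.7646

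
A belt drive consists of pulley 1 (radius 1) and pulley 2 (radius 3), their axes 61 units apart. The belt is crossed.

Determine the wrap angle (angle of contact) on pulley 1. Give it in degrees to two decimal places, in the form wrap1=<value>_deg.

wrap1=187.52_deg

crossed belt: β = asin((r1+r2)/C) = asin(4/61) = 3.7598°
wrap1 = wrap2 = π + 2β = 187.5196°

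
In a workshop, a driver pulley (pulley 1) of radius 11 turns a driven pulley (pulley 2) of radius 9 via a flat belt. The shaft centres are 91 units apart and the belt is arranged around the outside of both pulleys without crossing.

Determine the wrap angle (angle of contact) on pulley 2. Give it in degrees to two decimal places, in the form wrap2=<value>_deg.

open belt: β = asin((r2−r1)/C) = asin(-2/91) = -1.2593°
wrap1 = π − 2β = 182.5187°
wrap2 = π + 2β = 177.4813°

wrap2=177.48_deg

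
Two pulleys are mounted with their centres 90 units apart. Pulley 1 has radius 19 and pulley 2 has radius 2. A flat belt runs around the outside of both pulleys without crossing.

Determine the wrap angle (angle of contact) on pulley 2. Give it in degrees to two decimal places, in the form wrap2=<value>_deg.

open belt: β = asin((r2−r1)/C) = asin(-17/90) = -10.8879°
wrap1 = π − 2β = 201.7759°
wrap2 = π + 2β = 158.2241°

wrap2=158.22_deg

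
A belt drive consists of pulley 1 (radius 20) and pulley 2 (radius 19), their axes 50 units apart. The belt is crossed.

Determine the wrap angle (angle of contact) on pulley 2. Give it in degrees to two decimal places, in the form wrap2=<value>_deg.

crossed belt: β = asin((r1+r2)/C) = asin(39/50) = 51.2606°
wrap1 = wrap2 = π + 2β = 282.5212°

wrap2=282.52_deg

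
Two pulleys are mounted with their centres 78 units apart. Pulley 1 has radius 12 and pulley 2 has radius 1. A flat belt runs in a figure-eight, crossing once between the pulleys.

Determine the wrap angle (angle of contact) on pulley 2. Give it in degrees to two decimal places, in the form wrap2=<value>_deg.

crossed belt: β = asin((r1+r2)/C) = asin(13/78) = 9.5941°
wrap1 = wrap2 = π + 2β = 199.1881°

wrap2=199.19_deg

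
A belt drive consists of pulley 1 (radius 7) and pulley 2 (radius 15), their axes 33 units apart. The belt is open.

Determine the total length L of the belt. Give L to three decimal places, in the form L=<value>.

L=137.064

open belt: β = asin((r2−r1)/C) = asin(8/33) = 14.0297°
wrap1 = π − 2β = 151.9407°
wrap2 = π + 2β = 208.0593°
tangent length = C·cosβ = 32.0156
L = r1·wrap1 + r2·wrap2 + 2·C·cosβ = 7·2.6519 + 15·3.6313 + 2·32.0156 = 137.0641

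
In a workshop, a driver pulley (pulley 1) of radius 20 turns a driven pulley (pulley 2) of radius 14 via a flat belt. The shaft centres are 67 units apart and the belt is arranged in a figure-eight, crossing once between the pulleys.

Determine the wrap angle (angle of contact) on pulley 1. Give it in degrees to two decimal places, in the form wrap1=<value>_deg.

wrap1=240.99_deg

crossed belt: β = asin((r1+r2)/C) = asin(34/67) = 30.4950°
wrap1 = wrap2 = π + 2β = 240.9899°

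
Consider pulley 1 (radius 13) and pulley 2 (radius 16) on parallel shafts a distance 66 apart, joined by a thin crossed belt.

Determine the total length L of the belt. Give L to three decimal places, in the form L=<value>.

L=236.067

crossed belt: β = asin((r1+r2)/C) = asin(29/66) = 26.0652°
wrap1 = wrap2 = π + 2β = 232.1304°
tangent length = C·cosβ = 59.2874
L = (r1+r2)·wrap + 2·C·cosβ = 29·4.0514 + 2·59.2874 = 236.0666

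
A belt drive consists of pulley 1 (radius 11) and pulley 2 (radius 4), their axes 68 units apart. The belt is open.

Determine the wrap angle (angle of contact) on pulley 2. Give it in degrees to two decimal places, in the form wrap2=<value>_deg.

open belt: β = asin((r2−r1)/C) = asin(-7/68) = -5.9086°
wrap1 = π − 2β = 191.8171°
wrap2 = π + 2β = 168.1829°

wrap2=168.18_deg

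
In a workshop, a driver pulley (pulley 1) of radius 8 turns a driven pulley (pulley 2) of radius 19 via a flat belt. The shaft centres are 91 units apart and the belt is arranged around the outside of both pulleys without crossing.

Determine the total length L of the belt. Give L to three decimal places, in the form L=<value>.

open belt: β = asin((r2−r1)/C) = asin(11/91) = 6.9428°
wrap1 = π − 2β = 166.1143°
wrap2 = π + 2β = 193.8857°
tangent length = C·cosβ = 90.3327
L = r1·wrap1 + r2·wrap2 + 2·C·cosβ = 8·2.8992 + 19·3.3839 + 2·90.3327 = 268.1543

L=268.154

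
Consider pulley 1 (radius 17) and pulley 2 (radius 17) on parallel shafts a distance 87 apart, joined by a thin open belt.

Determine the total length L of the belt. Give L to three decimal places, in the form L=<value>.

open belt: β = asin((r2−r1)/C) = asin(0/87) = 0.0000°
wrap1 = π − 2β = 180.0000°
wrap2 = π + 2β = 180.0000°
tangent length = C·cosβ = 87.0000
L = r1·wrap1 + r2·wrap2 + 2·C·cosβ = 17·3.1416 + 17·3.1416 + 2·87.0000 = 280.8142

L=280.814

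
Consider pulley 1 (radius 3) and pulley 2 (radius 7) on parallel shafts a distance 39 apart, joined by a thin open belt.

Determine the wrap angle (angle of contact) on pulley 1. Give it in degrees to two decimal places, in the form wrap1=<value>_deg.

open belt: β = asin((r2−r1)/C) = asin(4/39) = 5.8868°
wrap1 = π − 2β = 168.2263°
wrap2 = π + 2β = 191.7737°

wrap1=168.23_deg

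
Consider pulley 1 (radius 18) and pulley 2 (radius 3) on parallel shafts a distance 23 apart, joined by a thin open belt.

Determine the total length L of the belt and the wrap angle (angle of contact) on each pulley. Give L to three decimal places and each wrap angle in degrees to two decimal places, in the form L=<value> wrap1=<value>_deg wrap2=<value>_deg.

L=122.158 wrap1=261.41_deg wrap2=98.59_deg

open belt: β = asin((r2−r1)/C) = asin(-15/23) = -40.7057°
wrap1 = π − 2β = 261.4114°
wrap2 = π + 2β = 98.5886°
tangent length = C·cosβ = 17.4356
L = r1·wrap1 + r2·wrap2 + 2·C·cosβ = 18·4.5625 + 3·1.7207 + 2·17.4356 = 122.1581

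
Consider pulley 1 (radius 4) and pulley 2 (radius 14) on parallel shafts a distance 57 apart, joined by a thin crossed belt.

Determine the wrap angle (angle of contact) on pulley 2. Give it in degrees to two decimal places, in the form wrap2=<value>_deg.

wrap2=216.82_deg

crossed belt: β = asin((r1+r2)/C) = asin(18/57) = 18.4085°
wrap1 = wrap2 = π + 2β = 216.8170°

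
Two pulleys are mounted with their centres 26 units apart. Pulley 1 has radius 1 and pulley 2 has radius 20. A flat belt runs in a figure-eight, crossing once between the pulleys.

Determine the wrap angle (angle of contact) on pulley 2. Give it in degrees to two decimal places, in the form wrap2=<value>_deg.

crossed belt: β = asin((r1+r2)/C) = asin(21/26) = 53.8711°
wrap1 = wrap2 = π + 2β = 287.7421°

wrap2=287.74_deg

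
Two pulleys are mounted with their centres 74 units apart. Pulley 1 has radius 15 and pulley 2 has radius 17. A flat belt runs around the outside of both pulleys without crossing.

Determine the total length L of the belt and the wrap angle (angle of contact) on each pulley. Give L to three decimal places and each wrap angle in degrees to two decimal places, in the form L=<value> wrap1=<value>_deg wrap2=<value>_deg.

L=248.585 wrap1=176.90_deg wrap2=183.10_deg

open belt: β = asin((r2−r1)/C) = asin(2/74) = 1.5487°
wrap1 = π − 2β = 176.9026°
wrap2 = π + 2β = 183.0974°
tangent length = C·cosβ = 73.9730
L = r1·wrap1 + r2·wrap2 + 2·C·cosβ = 15·3.0875 + 17·3.1957 + 2·73.9730 = 248.5850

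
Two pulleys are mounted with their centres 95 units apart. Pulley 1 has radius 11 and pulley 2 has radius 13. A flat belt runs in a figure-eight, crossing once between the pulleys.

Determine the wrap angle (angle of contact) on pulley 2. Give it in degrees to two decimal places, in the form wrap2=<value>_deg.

wrap2=209.27_deg

crossed belt: β = asin((r1+r2)/C) = asin(24/95) = 14.6333°
wrap1 = wrap2 = π + 2β = 209.2666°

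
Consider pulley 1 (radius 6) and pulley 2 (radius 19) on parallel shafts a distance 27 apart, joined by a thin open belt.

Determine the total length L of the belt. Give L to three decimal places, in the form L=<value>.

L=138.929

open belt: β = asin((r2−r1)/C) = asin(13/27) = 28.7822°
wrap1 = π − 2β = 122.4356°
wrap2 = π + 2β = 237.5644°
tangent length = C·cosβ = 23.6643
L = r1·wrap1 + r2·wrap2 + 2·C·cosβ = 6·2.1369 + 19·4.1463 + 2·23.6643 = 138.9294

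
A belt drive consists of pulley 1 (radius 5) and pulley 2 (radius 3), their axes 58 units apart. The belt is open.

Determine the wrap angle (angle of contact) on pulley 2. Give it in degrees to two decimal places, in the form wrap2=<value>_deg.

open belt: β = asin((r2−r1)/C) = asin(-2/58) = -1.9761°
wrap1 = π − 2β = 183.9522°
wrap2 = π + 2β = 176.0478°

wrap2=176.05_deg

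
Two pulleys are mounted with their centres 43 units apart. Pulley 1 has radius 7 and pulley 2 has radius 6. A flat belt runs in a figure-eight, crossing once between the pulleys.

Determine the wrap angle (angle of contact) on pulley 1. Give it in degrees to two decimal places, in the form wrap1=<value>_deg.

crossed belt: β = asin((r1+r2)/C) = asin(13/43) = 17.5973°
wrap1 = wrap2 = π + 2β = 215.1947°

wrap1=215.19_deg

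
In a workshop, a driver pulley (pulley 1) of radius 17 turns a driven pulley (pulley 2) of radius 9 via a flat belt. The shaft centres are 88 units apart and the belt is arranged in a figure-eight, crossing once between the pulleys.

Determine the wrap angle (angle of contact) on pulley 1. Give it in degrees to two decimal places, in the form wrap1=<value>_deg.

crossed belt: β = asin((r1+r2)/C) = asin(26/88) = 17.1848°
wrap1 = wrap2 = π + 2β = 214.3696°

wrap1=214.37_deg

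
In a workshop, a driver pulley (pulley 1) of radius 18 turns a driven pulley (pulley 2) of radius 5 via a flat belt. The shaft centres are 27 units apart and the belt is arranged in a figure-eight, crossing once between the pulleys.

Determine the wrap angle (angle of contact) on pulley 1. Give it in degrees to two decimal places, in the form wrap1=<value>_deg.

crossed belt: β = asin((r1+r2)/C) = asin(23/27) = 58.4137°
wrap1 = wrap2 = π + 2β = 296.8273°

wrap1=296.83_deg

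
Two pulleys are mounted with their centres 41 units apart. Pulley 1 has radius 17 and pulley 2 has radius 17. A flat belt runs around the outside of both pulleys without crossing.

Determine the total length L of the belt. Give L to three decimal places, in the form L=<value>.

L=188.814

open belt: β = asin((r2−r1)/C) = asin(0/41) = 0.0000°
wrap1 = π − 2β = 180.0000°
wrap2 = π + 2β = 180.0000°
tangent length = C·cosβ = 41.0000
L = r1·wrap1 + r2·wrap2 + 2·C·cosβ = 17·3.1416 + 17·3.1416 + 2·41.0000 = 188.8142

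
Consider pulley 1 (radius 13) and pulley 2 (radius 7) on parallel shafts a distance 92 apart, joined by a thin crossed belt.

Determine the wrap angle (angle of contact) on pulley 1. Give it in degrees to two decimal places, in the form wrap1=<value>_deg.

crossed belt: β = asin((r1+r2)/C) = asin(20/92) = 12.5559°
wrap1 = wrap2 = π + 2β = 205.1117°

wrap1=205.11_deg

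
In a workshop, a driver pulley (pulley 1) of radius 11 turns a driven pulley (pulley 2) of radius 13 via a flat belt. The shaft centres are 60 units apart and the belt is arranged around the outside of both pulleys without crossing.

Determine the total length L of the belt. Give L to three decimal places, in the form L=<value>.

L=195.465

open belt: β = asin((r2−r1)/C) = asin(2/60) = 1.9102°
wrap1 = π − 2β = 176.1796°
wrap2 = π + 2β = 183.8204°
tangent length = C·cosβ = 59.9667
L = r1·wrap1 + r2·wrap2 + 2·C·cosβ = 11·3.0749 + 13·3.2083 + 2·59.9667 = 195.4649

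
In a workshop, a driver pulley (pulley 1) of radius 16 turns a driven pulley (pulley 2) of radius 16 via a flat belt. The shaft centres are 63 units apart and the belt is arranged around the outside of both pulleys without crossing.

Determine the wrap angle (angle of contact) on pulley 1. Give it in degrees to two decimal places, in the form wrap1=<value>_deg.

wrap1=180.00_deg

open belt: β = asin((r2−r1)/C) = asin(0/63) = 0.0000°
wrap1 = π − 2β = 180.0000°
wrap2 = π + 2β = 180.0000°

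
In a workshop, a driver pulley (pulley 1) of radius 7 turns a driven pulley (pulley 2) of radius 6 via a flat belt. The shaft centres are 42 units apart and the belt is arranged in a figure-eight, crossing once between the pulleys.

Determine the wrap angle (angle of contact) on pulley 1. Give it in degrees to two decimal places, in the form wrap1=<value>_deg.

crossed belt: β = asin((r1+r2)/C) = asin(13/42) = 18.0305°
wrap1 = wrap2 = π + 2β = 216.0611°

wrap1=216.06_deg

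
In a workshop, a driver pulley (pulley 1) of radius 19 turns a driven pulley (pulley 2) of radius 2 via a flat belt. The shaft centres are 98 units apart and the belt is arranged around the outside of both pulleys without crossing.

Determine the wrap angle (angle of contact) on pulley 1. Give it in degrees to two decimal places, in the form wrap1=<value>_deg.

open belt: β = asin((r2−r1)/C) = asin(-17/98) = -9.9896°
wrap1 = π − 2β = 199.9792°
wrap2 = π + 2β = 160.0208°

wrap1=199.98_deg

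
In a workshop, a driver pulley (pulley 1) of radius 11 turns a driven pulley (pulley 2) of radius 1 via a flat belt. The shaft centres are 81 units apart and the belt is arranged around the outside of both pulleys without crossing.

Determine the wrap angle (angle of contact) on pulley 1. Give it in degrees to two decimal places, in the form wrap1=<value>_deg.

open belt: β = asin((r2−r1)/C) = asin(-10/81) = -7.0916°
wrap1 = π − 2β = 194.1833°
wrap2 = π + 2β = 165.8167°

wrap1=194.18_deg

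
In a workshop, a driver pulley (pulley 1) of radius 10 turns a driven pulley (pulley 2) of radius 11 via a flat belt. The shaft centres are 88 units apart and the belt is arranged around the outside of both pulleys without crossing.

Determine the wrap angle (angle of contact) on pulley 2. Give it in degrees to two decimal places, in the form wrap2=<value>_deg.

wrap2=181.30_deg

open belt: β = asin((r2−r1)/C) = asin(1/88) = 0.6511°
wrap1 = π − 2β = 178.6978°
wrap2 = π + 2β = 181.3022°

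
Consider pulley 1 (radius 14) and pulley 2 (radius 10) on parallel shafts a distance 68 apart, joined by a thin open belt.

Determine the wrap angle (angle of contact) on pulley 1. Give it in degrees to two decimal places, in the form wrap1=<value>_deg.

open belt: β = asin((r2−r1)/C) = asin(-4/68) = -3.3723°
wrap1 = π − 2β = 186.7446°
wrap2 = π + 2β = 173.2554°

wrap1=186.74_deg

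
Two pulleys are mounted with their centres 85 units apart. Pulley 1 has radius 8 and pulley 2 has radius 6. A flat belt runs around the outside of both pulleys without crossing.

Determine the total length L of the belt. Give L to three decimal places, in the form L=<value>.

open belt: β = asin((r2−r1)/C) = asin(-2/85) = -1.3483°
wrap1 = π − 2β = 182.6965°
wrap2 = π + 2β = 177.3035°
tangent length = C·cosβ = 84.9765
L = r1·wrap1 + r2·wrap2 + 2·C·cosβ = 8·3.1887 + 6·3.0945 + 2·84.9765 = 214.0294

L=214.029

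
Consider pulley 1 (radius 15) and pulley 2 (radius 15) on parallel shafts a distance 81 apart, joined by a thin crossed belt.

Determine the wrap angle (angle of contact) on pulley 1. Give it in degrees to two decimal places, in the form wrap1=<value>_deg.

crossed belt: β = asin((r1+r2)/C) = asin(30/81) = 21.7385°
wrap1 = wrap2 = π + 2β = 223.4769°

wrap1=223.48_deg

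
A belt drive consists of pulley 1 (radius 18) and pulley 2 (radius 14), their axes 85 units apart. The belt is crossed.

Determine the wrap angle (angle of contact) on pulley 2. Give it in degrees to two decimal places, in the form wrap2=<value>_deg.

wrap2=224.23_deg

crossed belt: β = asin((r1+r2)/C) = asin(32/85) = 22.1152°
wrap1 = wrap2 = π + 2β = 224.2305°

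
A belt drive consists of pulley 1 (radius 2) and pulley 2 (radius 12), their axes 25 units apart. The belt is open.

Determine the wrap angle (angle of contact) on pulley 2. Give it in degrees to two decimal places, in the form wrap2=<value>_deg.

wrap2=227.16_deg

open belt: β = asin((r2−r1)/C) = asin(10/25) = 23.5782°
wrap1 = π − 2β = 132.8436°
wrap2 = π + 2β = 227.1564°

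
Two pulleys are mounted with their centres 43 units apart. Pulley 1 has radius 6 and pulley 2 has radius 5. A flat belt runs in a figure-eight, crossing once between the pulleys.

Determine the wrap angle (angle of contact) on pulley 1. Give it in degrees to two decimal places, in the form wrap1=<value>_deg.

crossed belt: β = asin((r1+r2)/C) = asin(11/43) = 14.8218°
wrap1 = wrap2 = π + 2β = 209.6436°

wrap1=209.64_deg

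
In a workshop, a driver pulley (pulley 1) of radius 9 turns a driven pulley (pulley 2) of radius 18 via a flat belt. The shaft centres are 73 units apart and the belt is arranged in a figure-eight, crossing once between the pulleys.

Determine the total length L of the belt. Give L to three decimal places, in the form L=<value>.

crossed belt: β = asin((r1+r2)/C) = asin(27/73) = 21.7072°
wrap1 = wrap2 = π + 2β = 223.4143°
tangent length = C·cosβ = 67.8233
L = (r1+r2)·wrap + 2·C·cosβ = 27·3.8993 + 2·67.8233 = 240.9281

L=240.928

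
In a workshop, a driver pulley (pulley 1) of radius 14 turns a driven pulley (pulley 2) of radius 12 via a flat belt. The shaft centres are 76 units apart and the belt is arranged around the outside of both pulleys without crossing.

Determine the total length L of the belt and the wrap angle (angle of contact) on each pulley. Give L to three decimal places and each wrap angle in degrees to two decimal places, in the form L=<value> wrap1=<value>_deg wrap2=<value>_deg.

L=233.734 wrap1=183.02_deg wrap2=176.98_deg

open belt: β = asin((r2−r1)/C) = asin(-2/76) = -1.5080°
wrap1 = π − 2β = 183.0159°
wrap2 = π + 2β = 176.9841°
tangent length = C·cosβ = 75.9737
L = r1·wrap1 + r2·wrap2 + 2·C·cosβ = 14·3.1942 + 12·3.0890 + 2·75.9737 = 233.7340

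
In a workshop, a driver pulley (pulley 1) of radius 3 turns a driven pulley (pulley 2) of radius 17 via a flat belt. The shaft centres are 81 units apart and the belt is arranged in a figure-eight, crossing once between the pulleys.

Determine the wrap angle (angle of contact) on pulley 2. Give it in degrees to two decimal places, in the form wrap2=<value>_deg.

crossed belt: β = asin((r1+r2)/C) = asin(20/81) = 14.2949°
wrap1 = wrap2 = π + 2β = 208.5899°

wrap2=208.59_deg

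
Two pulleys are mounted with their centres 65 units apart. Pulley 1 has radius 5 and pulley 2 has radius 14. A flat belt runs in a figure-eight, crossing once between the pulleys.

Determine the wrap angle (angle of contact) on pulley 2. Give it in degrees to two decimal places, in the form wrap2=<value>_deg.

crossed belt: β = asin((r1+r2)/C) = asin(19/65) = 16.9962°
wrap1 = wrap2 = π + 2β = 213.9923°

wrap2=213.99_deg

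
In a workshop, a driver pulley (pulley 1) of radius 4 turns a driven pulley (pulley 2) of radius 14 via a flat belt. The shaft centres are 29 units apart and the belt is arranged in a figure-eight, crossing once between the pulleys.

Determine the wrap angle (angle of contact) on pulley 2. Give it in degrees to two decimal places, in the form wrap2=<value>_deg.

crossed belt: β = asin((r1+r2)/C) = asin(18/29) = 38.3665°
wrap1 = wrap2 = π + 2β = 256.7330°

wrap2=256.73_deg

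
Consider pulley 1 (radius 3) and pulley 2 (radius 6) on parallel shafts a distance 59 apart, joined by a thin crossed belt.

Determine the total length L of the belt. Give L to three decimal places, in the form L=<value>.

L=147.650

crossed belt: β = asin((r1+r2)/C) = asin(9/59) = 8.7743°
wrap1 = wrap2 = π + 2β = 197.5486°
tangent length = C·cosβ = 58.3095
L = (r1+r2)·wrap + 2·C·cosβ = 9·3.4479 + 2·58.3095 = 147.6499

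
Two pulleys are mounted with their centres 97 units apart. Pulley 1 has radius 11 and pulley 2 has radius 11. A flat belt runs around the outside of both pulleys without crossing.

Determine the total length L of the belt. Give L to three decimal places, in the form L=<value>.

L=263.115

open belt: β = asin((r2−r1)/C) = asin(0/97) = 0.0000°
wrap1 = π − 2β = 180.0000°
wrap2 = π + 2β = 180.0000°
tangent length = C·cosβ = 97.0000
L = r1·wrap1 + r2·wrap2 + 2·C·cosβ = 11·3.1416 + 11·3.1416 + 2·97.0000 = 263.1150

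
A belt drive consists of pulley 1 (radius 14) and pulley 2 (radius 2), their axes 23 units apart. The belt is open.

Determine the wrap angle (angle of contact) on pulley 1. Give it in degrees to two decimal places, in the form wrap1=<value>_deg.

wrap1=242.90_deg

open belt: β = asin((r2−r1)/C) = asin(-12/23) = -31.4490°
wrap1 = π − 2β = 242.8980°
wrap2 = π + 2β = 117.1020°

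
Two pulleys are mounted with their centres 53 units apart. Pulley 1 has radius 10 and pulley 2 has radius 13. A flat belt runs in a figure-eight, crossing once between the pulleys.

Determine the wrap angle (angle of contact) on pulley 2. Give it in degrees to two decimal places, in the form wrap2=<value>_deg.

crossed belt: β = asin((r1+r2)/C) = asin(23/53) = 25.7193°
wrap1 = wrap2 = π + 2β = 231.4386°

wrap2=231.44_deg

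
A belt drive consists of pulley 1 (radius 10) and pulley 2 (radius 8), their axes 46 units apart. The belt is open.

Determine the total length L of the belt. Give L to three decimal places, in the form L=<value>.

L=148.636

open belt: β = asin((r2−r1)/C) = asin(-2/46) = -2.4919°
wrap1 = π − 2β = 184.9838°
wrap2 = π + 2β = 175.0162°
tangent length = C·cosβ = 45.9565
L = r1·wrap1 + r2·wrap2 + 2·C·cosβ = 10·3.2286 + 8·3.0546 + 2·45.9565 = 148.6356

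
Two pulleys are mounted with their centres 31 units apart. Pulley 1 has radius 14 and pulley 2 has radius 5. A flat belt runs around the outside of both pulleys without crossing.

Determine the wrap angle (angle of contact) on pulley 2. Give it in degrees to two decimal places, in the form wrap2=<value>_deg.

wrap2=146.25_deg

open belt: β = asin((r2−r1)/C) = asin(-9/31) = -16.8773°
wrap1 = π − 2β = 213.7545°
wrap2 = π + 2β = 146.2455°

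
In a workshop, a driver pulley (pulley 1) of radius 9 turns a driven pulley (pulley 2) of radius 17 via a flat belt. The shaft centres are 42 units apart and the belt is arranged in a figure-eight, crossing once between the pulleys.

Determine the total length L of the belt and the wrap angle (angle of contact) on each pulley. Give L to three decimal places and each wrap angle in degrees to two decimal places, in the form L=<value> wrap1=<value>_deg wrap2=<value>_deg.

crossed belt: β = asin((r1+r2)/C) = asin(26/42) = 38.2466°
wrap1 = wrap2 = π + 2β = 256.4932°
tangent length = C·cosβ = 32.9848
L = (r1+r2)·wrap + 2·C·cosβ = 26·4.4767 + 2·32.9848 = 182.3626

L=182.363 wrap1=256.49_deg wrap2=256.49_deg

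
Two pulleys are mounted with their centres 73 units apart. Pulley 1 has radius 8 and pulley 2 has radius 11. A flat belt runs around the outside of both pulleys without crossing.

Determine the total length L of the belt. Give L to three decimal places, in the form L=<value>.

open belt: β = asin((r2−r1)/C) = asin(3/73) = 2.3553°
wrap1 = π − 2β = 175.2894°
wrap2 = π + 2β = 184.7106°
tangent length = C·cosβ = 72.9383
L = r1·wrap1 + r2·wrap2 + 2·C·cosβ = 8·3.0594 + 11·3.2238 + 2·72.9383 = 205.8136

L=205.814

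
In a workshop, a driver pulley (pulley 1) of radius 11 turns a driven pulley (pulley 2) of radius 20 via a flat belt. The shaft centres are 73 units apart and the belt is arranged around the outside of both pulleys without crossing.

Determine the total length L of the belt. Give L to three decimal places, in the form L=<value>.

open belt: β = asin((r2−r1)/C) = asin(9/73) = 7.0819°
wrap1 = π − 2β = 165.8362°
wrap2 = π + 2β = 194.1638°
tangent length = C·cosβ = 72.4431
L = r1·wrap1 + r2·wrap2 + 2·C·cosβ = 11·2.8944 + 20·3.3888 + 2·72.4431 = 244.5004

L=244.500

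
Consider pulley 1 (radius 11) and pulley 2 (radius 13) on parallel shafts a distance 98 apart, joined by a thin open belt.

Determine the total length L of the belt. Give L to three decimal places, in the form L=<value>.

open belt: β = asin((r2−r1)/C) = asin(2/98) = 1.1694°
wrap1 = π − 2β = 177.6612°
wrap2 = π + 2β = 182.3388°
tangent length = C·cosβ = 97.9796
L = r1·wrap1 + r2·wrap2 + 2·C·cosβ = 11·3.1008 + 13·3.1824 + 2·97.9796 = 271.4390

L=271.439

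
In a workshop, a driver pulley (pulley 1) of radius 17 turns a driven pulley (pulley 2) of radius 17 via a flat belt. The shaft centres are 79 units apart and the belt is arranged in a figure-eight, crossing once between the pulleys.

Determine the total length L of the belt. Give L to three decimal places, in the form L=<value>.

L=279.687

crossed belt: β = asin((r1+r2)/C) = asin(34/79) = 25.4917°
wrap1 = wrap2 = π + 2β = 230.9833°
tangent length = C·cosβ = 71.3092
L = (r1+r2)·wrap + 2·C·cosβ = 34·4.0314 + 2·71.3092 = 279.6866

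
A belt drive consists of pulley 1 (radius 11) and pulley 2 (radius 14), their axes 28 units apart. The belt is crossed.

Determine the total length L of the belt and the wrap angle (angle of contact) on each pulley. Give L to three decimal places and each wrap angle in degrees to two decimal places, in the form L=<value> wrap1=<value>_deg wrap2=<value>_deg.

L=158.941 wrap1=306.47_deg wrap2=306.47_deg

crossed belt: β = asin((r1+r2)/C) = asin(25/28) = 63.2345°
wrap1 = wrap2 = π + 2β = 306.4690°
tangent length = C·cosβ = 12.6095
L = (r1+r2)·wrap + 2·C·cosβ = 25·5.3489 + 2·12.6095 = 158.9414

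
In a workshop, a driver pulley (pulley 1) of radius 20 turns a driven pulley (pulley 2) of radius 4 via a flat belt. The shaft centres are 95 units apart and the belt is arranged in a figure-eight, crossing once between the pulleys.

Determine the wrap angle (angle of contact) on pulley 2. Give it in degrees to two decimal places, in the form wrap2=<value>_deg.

crossed belt: β = asin((r1+r2)/C) = asin(24/95) = 14.6333°
wrap1 = wrap2 = π + 2β = 209.2666°

wrap2=209.27_deg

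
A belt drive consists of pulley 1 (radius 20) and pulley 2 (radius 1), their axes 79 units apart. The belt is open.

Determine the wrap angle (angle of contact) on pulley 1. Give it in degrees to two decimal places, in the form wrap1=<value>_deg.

open belt: β = asin((r2−r1)/C) = asin(-19/79) = -13.9164°
wrap1 = π − 2β = 207.8329°
wrap2 = π + 2β = 152.1671°

wrap1=207.83_deg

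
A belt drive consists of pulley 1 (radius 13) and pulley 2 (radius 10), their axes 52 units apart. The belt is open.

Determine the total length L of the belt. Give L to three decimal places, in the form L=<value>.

open belt: β = asin((r2−r1)/C) = asin(-3/52) = -3.3074°
wrap1 = π − 2β = 186.6147°
wrap2 = π + 2β = 173.3853°
tangent length = C·cosβ = 51.9134
L = r1·wrap1 + r2·wrap2 + 2·C·cosβ = 13·3.2570 + 10·3.0261 + 2·51.9134 = 176.4298

L=176.430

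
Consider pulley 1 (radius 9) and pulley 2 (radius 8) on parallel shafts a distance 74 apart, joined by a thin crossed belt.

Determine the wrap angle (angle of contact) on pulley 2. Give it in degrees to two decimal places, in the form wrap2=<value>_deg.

crossed belt: β = asin((r1+r2)/C) = asin(17/74) = 13.2812°
wrap1 = wrap2 = π + 2β = 206.5623°

wrap2=206.56_deg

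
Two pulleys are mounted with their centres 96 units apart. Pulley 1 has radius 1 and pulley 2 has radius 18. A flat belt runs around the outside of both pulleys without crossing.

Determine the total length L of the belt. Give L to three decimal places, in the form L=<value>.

L=254.709

open belt: β = asin((r2−r1)/C) = asin(17/96) = 10.1999°
wrap1 = π − 2β = 159.6002°
wrap2 = π + 2β = 200.3998°
tangent length = C·cosβ = 94.4828
L = r1·wrap1 + r2·wrap2 + 2·C·cosβ = 1·2.7855 + 18·3.4976 + 2·94.4828 = 254.7086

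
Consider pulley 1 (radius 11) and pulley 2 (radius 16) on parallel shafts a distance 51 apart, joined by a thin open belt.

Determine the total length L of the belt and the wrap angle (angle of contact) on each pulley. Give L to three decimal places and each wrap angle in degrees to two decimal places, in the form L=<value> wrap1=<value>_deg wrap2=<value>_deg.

L=187.314 wrap1=168.75_deg wrap2=191.25_deg

open belt: β = asin((r2−r1)/C) = asin(5/51) = 5.6263°
wrap1 = π − 2β = 168.7475°
wrap2 = π + 2β = 191.2525°
tangent length = C·cosβ = 50.7543
L = r1·wrap1 + r2·wrap2 + 2·C·cosβ = 11·2.9452 + 16·3.3380 + 2·50.7543 = 187.3136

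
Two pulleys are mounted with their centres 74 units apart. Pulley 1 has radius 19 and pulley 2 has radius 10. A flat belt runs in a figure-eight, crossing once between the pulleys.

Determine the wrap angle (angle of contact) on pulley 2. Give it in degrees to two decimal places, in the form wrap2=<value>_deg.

wrap2=226.14_deg

crossed belt: β = asin((r1+r2)/C) = asin(29/74) = 23.0723°
wrap1 = wrap2 = π + 2β = 226.1445°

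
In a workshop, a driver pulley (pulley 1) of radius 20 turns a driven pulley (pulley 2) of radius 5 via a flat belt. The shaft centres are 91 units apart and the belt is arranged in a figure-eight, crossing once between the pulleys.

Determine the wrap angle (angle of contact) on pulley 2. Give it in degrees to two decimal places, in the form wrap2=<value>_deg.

crossed belt: β = asin((r1+r2)/C) = asin(25/91) = 15.9456°
wrap1 = wrap2 = π + 2β = 211.8913°

wrap2=211.89_deg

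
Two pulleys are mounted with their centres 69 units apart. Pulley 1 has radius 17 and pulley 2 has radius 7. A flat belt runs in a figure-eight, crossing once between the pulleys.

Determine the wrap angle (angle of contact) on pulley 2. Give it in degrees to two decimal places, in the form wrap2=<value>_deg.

wrap2=220.71_deg

crossed belt: β = asin((r1+r2)/C) = asin(24/69) = 20.3544°
wrap1 = wrap2 = π + 2β = 220.7088°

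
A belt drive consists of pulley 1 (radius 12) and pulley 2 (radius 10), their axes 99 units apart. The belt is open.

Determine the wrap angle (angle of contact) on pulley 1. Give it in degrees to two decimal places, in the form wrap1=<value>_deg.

open belt: β = asin((r2−r1)/C) = asin(-2/99) = -1.1576°
wrap1 = π − 2β = 182.3151°
wrap2 = π + 2β = 177.6849°

wrap1=182.32_deg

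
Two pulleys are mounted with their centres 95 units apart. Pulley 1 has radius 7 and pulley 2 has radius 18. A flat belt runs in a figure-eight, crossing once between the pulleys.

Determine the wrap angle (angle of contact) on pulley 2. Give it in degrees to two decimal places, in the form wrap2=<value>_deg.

wrap2=210.52_deg

crossed belt: β = asin((r1+r2)/C) = asin(25/95) = 15.2575°
wrap1 = wrap2 = π + 2β = 210.5150°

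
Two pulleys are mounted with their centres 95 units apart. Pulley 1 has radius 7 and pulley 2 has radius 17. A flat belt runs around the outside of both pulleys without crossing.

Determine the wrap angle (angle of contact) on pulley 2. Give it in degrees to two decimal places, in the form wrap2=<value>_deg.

wrap2=192.08_deg

open belt: β = asin((r2−r1)/C) = asin(10/95) = 6.0423°
wrap1 = π − 2β = 167.9153°
wrap2 = π + 2β = 192.0847°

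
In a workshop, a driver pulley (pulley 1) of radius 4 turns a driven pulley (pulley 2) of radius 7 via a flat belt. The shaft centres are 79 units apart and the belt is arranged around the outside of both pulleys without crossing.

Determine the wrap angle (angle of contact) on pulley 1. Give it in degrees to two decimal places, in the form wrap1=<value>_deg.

open belt: β = asin((r2−r1)/C) = asin(3/79) = 2.1763°
wrap1 = π − 2β = 175.6474°
wrap2 = π + 2β = 184.3526°

wrap1=175.65_deg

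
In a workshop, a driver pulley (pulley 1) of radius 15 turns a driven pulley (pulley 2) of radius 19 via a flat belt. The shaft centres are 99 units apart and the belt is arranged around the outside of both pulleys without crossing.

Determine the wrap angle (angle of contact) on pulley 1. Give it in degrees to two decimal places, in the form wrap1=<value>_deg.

wrap1=175.37_deg

open belt: β = asin((r2−r1)/C) = asin(4/99) = 2.3156°
wrap1 = π − 2β = 175.3688°
wrap2 = π + 2β = 184.6312°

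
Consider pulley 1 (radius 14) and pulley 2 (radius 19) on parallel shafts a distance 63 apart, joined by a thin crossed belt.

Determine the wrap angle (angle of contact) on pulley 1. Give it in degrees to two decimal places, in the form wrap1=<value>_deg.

crossed belt: β = asin((r1+r2)/C) = asin(33/63) = 31.5881°
wrap1 = wrap2 = π + 2β = 243.1763°

wrap1=243.18_deg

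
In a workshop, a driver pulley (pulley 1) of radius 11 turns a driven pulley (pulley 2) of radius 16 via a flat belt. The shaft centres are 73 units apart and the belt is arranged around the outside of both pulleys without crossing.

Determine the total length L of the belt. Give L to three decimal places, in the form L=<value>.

L=231.166

open belt: β = asin((r2−r1)/C) = asin(5/73) = 3.9274°
wrap1 = π − 2β = 172.1451°
wrap2 = π + 2β = 187.8549°
tangent length = C·cosβ = 72.8286
L = r1·wrap1 + r2·wrap2 + 2·C·cosβ = 11·3.0045 + 16·3.2787 + 2·72.8286 = 231.1656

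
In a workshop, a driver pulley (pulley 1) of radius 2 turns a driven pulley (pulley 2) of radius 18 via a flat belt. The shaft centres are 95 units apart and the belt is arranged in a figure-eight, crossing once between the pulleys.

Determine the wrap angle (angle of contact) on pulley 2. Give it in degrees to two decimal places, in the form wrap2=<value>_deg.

crossed belt: β = asin((r1+r2)/C) = asin(20/95) = 12.1532°
wrap1 = wrap2 = π + 2β = 204.3064°

wrap2=204.31_deg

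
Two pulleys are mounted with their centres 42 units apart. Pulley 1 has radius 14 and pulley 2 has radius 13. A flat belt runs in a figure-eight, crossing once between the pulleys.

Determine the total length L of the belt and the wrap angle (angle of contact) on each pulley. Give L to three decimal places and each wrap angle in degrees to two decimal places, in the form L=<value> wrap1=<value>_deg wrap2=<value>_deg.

crossed belt: β = asin((r1+r2)/C) = asin(27/42) = 40.0052°
wrap1 = wrap2 = π + 2β = 260.0104°
tangent length = C·cosβ = 32.1714
L = (r1+r2)·wrap + 2·C·cosβ = 27·4.5380 + 2·32.1714 = 186.8698

L=186.870 wrap1=260.01_deg wrap2=260.01_deg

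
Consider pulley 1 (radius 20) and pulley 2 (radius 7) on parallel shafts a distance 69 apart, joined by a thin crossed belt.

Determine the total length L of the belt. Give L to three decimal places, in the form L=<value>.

crossed belt: β = asin((r1+r2)/C) = asin(27/69) = 23.0357°
wrap1 = wrap2 = π + 2β = 226.0714°
tangent length = C·cosβ = 63.4980
L = (r1+r2)·wrap + 2·C·cosβ = 27·3.9457 + 2·63.4980 = 233.5297

L=233.530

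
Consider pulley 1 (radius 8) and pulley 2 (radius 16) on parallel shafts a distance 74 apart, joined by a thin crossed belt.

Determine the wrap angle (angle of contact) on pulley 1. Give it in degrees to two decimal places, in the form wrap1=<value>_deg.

crossed belt: β = asin((r1+r2)/C) = asin(24/74) = 18.9246°
wrap1 = wrap2 = π + 2β = 217.8493°

wrap1=217.85_deg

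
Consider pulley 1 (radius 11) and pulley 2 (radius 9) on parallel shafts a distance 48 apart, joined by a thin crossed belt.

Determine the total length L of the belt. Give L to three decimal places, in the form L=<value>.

crossed belt: β = asin((r1+r2)/C) = asin(20/48) = 24.6243°
wrap1 = wrap2 = π + 2β = 229.2486°
tangent length = C·cosβ = 43.6348
L = (r1+r2)·wrap + 2·C·cosβ = 20·4.0011 + 2·43.6348 = 167.2926

L=167.293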